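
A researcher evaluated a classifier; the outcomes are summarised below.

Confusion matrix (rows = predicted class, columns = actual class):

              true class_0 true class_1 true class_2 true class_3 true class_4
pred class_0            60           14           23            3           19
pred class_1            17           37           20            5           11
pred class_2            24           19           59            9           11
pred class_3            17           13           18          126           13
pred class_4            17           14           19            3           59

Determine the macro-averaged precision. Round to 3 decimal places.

0.520

Per-class precision (TP/(TP+FP)):
  class_0: TP=60, FP=14+23+3+19=59 → 60/119 = 0.5042
  class_1: TP=37, FP=17+20+5+11=53 → 37/90 = 0.4111
  class_2: TP=59, FP=24+19+9+11=63 → 59/122 = 0.4836
  class_3: TP=126, FP=17+13+18+13=61 → 126/187 = 0.6738
  class_4: TP=59, FP=17+14+19+3=53 → 59/112 = 0.5268
Macro-precision = mean = (0.5042 + 0.4111 + 0.4836 + 0.6738 + 0.5268) / 5 = 0.520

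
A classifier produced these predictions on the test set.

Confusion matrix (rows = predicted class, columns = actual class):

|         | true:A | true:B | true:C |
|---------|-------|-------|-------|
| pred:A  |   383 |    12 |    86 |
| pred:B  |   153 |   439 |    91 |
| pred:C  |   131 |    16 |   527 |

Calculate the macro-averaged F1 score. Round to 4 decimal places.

0.7319

Per-class F1 score (2·TP/(2·TP+FP+FN)):
  A: TP=383, FP=12+86=98, FN=153+131=284 → 766/1148 = 0.66725
  B: TP=439, FP=153+91=244, FN=12+16=28 → 878/1150 = 0.76348
  C: TP=527, FP=131+16=147, FN=86+91=177 → 1054/1378 = 0.76488
Macro-F1 score = mean = (0.66725 + 0.76348 + 0.76488) / 3 = 0.7319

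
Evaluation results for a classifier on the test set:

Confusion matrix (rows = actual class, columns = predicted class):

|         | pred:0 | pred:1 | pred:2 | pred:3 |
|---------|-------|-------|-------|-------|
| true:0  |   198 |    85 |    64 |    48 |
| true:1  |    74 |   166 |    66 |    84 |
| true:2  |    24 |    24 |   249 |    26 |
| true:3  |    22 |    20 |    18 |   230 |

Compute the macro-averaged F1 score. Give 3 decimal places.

Per-class F1 score (2·TP/(2·TP+FP+FN)):
  0: TP=198, FP=74+24+22=120, FN=85+64+48=197 → 396/713 = 0.5554
  1: TP=166, FP=85+24+20=129, FN=74+66+84=224 → 332/685 = 0.4847
  2: TP=249, FP=64+66+18=148, FN=24+24+26=74 → 498/720 = 0.6917
  3: TP=230, FP=48+84+26=158, FN=22+20+18=60 → 460/678 = 0.6785
Macro-F1 score = mean = (0.5554 + 0.4847 + 0.6917 + 0.6785) / 4 = 0.603

0.603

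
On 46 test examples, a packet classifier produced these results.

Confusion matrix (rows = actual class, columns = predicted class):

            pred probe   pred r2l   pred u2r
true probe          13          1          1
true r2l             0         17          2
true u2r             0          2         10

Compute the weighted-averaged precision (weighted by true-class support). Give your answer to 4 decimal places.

Per-class precision (TP/(TP+FP)):
  probe: TP=13, FP=0+0=0 → 13/13 = 1.00000
  r2l: TP=17, FP=1+2=3 → 17/20 = 0.85000
  u2r: TP=10, FP=1+2=3 → 10/13 = 0.76923
Weighted-precision = Σ (supportᵢ/N)·precisionᵢ with N=46: (15/46)·1.00000 + (19/46)·0.85000 + (12/46)·0.76923 = 0.8778

0.8778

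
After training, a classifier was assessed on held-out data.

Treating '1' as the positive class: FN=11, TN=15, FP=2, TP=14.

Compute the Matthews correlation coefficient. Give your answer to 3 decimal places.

0.447

MCC = (TP·TN − FP·FN) / √((TP+FP)(TP+FN)(TN+FP)(TN+FN))
Numerator = 14·15 − 2·11 = 188
Denominator = √(16·25·17·26) = √176800 = 420.4759
MCC = 188 / 420.4759 = 0.447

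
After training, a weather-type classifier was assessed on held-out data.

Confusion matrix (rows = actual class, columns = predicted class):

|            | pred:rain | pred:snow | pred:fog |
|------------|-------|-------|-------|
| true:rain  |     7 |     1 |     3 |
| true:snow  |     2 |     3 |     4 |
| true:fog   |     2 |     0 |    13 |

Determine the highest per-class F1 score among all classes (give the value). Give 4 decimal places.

0.7429

Per-class F1 score (2·TP/(2·TP+FP+FN)):
  rain: TP=7, FP=2+2=4, FN=1+3=4 → 14/22 = 0.63636
  snow: TP=3, FP=1+0=1, FN=2+4=6 → 6/13 = 0.46154
  fog: TP=13, FP=3+4=7, FN=2+0=2 → 26/35 = 0.74286
Highest is class 'fog' with F1 score = 0.7429.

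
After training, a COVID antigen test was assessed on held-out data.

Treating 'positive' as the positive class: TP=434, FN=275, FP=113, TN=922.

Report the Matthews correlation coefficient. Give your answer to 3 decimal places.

MCC = (TP·TN − FP·FN) / √((TP+FP)(TP+FN)(TN+FP)(TN+FN))
Numerator = 434·922 − 113·275 = 369073
Denominator = √(547·709·1035·1197) = √480471975585 = 693160.8584
MCC = 369073 / 693160.8584 = 0.532

0.532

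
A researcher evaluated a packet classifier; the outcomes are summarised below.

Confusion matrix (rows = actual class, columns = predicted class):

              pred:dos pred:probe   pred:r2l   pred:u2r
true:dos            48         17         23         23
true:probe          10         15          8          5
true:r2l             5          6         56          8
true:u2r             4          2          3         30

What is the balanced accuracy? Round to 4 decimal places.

0.5858

Balanced accuracy = mean of per-class recall.
  dos: recall = 48/111 = 0.43243
  probe: recall = 15/38 = 0.39474
  r2l: recall = 56/75 = 0.74667
  u2r: recall = 30/39 = 0.76923
Mean = (0.43243 + 0.39474 + 0.74667 + 0.76923) / 4 = 0.5858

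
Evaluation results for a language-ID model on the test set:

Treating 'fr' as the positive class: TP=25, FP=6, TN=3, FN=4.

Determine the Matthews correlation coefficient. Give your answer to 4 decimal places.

0.2143

MCC = (TP·TN − FP·FN) / √((TP+FP)(TP+FN)(TN+FP)(TN+FN))
Numerator = 25·3 − 6·4 = 51
Denominator = √(31·29·9·7) = √56637 = 237.9853
MCC = 51 / 237.9853 = 0.2143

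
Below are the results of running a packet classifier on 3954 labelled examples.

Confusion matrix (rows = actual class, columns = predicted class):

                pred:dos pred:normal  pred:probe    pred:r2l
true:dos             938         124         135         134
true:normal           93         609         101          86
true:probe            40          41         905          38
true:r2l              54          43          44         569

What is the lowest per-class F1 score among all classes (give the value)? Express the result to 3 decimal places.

Per-class F1 score (2·TP/(2·TP+FP+FN)):
  dos: TP=938, FP=93+40+54=187, FN=124+135+134=393 → 1876/2456 = 0.7638
  normal: TP=609, FP=124+41+43=208, FN=93+101+86=280 → 1218/1706 = 0.7140
  probe: TP=905, FP=135+101+44=280, FN=40+41+38=119 → 1810/2209 = 0.8194
  r2l: TP=569, FP=134+86+38=258, FN=54+43+44=141 → 1138/1537 = 0.7404
Lowest is class 'normal' with F1 score = 0.714.

0.714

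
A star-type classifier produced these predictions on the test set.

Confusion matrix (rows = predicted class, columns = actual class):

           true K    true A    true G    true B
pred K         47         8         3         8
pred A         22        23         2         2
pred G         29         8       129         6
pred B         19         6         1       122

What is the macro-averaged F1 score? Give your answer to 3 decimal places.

0.674

Per-class F1 score (2·TP/(2·TP+FP+FN)):
  K: TP=47, FP=8+3+8=19, FN=22+29+19=70 → 94/183 = 0.5137
  A: TP=23, FP=22+2+2=26, FN=8+8+6=22 → 46/94 = 0.4894
  G: TP=129, FP=29+8+6=43, FN=3+2+1=6 → 258/307 = 0.8404
  B: TP=122, FP=19+6+1=26, FN=8+2+6=16 → 244/286 = 0.8531
Macro-F1 score = mean = (0.5137 + 0.4894 + 0.8404 + 0.8531) / 4 = 0.674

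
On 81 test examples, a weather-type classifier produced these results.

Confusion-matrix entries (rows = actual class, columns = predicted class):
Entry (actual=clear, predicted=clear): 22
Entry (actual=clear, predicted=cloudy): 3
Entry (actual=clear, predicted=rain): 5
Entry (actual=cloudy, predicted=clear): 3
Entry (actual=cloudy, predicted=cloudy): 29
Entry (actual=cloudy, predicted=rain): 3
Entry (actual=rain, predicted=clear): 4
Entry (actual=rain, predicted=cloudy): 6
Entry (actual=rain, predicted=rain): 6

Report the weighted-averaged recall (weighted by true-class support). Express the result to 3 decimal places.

0.704

Per-class recall (TP/(TP+FN)):
  clear: TP=22, FN=3+5=8 → 22/30 = 0.7333
  cloudy: TP=29, FN=3+3=6 → 29/35 = 0.8286
  rain: TP=6, FN=4+6=10 → 6/16 = 0.3750
Weighted-recall = Σ (supportᵢ/N)·recallᵢ with N=81: (30/81)·0.7333 + (35/81)·0.8286 + (16/81)·0.3750 = 0.704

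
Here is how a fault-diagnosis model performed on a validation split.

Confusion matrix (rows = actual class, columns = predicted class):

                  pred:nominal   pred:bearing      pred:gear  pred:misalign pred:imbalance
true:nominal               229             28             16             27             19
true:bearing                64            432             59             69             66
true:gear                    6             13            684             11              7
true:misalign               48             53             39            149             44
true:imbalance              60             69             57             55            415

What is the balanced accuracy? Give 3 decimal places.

0.675

Balanced accuracy = mean of per-class recall.
  nominal: recall = 229/319 = 0.7179
  bearing: recall = 432/690 = 0.6261
  gear: recall = 684/721 = 0.9487
  misalign: recall = 149/333 = 0.4474
  imbalance: recall = 415/656 = 0.6326
Mean = (0.7179 + 0.6261 + 0.9487 + 0.4474 + 0.6326) / 5 = 0.675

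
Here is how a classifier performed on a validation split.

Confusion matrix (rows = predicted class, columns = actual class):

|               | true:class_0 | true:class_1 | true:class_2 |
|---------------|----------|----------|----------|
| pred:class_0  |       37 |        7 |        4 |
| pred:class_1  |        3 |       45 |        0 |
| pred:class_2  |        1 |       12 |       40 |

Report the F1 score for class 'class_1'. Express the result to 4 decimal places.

0.8036

Treat 'class_1' as positive and all other classes as negative.
F1 score = 2·TP/(2·TP+FP+FN).
class_1: TP=45, FP=3+0=3, FN=7+12=19 → 90/112 = 0.80357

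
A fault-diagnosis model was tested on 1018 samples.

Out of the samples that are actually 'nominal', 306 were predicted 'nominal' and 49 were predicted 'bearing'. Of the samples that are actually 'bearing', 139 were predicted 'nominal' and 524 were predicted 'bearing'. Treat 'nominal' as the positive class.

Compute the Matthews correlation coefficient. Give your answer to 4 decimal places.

0.6267

MCC = (TP·TN − FP·FN) / √((TP+FP)(TP+FN)(TN+FP)(TN+FN))
Numerator = 306·524 − 139·49 = 153533
Denominator = √(445·355·663·573) = √60014544525 = 244978.6614
MCC = 153533 / 244978.6614 = 0.6267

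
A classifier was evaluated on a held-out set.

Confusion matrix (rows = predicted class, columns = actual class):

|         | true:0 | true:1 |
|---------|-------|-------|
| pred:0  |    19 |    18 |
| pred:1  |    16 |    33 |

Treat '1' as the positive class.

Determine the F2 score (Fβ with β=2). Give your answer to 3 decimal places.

Fβ = (1+β²)·TP / ((1+β²)·TP + β²·FN + FP), with β²=4
= 5·33 / (5·33 + 4·18 + 16) = 0.652

0.652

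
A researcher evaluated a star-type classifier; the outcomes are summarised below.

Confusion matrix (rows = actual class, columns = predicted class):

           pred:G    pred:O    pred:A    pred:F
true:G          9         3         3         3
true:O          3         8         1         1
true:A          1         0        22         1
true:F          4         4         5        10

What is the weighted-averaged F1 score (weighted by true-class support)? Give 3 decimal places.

0.615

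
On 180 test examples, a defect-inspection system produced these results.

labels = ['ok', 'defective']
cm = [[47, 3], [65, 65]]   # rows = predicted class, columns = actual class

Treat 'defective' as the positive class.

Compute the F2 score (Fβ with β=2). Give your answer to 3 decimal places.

0.808

Fβ = (1+β²)·TP / ((1+β²)·TP + β²·FN + FP), with β²=4
= 5·65 / (5·65 + 4·3 + 65) = 0.808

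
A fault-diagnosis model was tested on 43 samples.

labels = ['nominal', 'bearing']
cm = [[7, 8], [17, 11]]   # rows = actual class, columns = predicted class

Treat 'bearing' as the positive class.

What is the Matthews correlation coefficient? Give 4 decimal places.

-0.1348

MCC = (TP·TN − FP·FN) / √((TP+FP)(TP+FN)(TN+FP)(TN+FN))
Numerator = 11·7 − 8·17 = -59
Denominator = √(19·28·15·24) = √191520 = 437.6300
MCC = -59 / 437.6300 = -0.1348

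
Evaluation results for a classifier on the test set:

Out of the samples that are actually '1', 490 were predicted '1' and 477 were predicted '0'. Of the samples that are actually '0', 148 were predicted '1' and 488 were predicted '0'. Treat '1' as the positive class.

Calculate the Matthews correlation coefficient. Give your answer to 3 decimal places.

MCC = (TP·TN − FP·FN) / √((TP+FP)(TP+FN)(TN+FP)(TN+FN))
Numerator = 490·488 − 148·477 = 168524
Denominator = √(638·967·636·965) = √378644438040 = 615340.9120
MCC = 168524 / 615340.9120 = 0.274

0.274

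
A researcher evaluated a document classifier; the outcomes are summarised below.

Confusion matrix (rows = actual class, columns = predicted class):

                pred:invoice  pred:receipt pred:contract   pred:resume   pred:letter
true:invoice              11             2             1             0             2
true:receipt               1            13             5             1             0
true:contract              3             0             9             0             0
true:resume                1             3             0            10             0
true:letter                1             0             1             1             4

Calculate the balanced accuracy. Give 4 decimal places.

Balanced accuracy = mean of per-class recall.
  invoice: recall = 11/16 = 0.68750
  receipt: recall = 13/20 = 0.65000
  contract: recall = 9/12 = 0.75000
  resume: recall = 10/14 = 0.71429
  letter: recall = 4/7 = 0.57143
Mean = (0.68750 + 0.65000 + 0.75000 + 0.71429 + 0.57143) / 5 = 0.6746

0.6746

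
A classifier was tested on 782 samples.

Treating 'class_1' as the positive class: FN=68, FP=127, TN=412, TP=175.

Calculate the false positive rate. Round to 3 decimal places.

0.236

FPR = FP/(FP+TN) = 127/(127+412) = 0.236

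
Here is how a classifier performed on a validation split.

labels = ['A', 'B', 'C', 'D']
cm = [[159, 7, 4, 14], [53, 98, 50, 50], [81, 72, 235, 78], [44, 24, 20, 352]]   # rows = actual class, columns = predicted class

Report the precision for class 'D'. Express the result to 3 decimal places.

0.713

One-vs-rest for 'D': TP = diagonal; FP = other classes predicted 'D'; FN = 'D' predicted as other.
precision = TP/(TP+FP).
D: TP=352, FP=14+50+78=142 → 352/494 = 0.7126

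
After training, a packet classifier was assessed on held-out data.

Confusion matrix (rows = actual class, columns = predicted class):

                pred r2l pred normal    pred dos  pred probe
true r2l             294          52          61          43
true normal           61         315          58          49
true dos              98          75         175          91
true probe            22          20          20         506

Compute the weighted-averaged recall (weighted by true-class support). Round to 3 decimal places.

0.665

Per-class recall (TP/(TP+FN)):
  r2l: TP=294, FN=52+61+43=156 → 294/450 = 0.6533
  normal: TP=315, FN=61+58+49=168 → 315/483 = 0.6522
  dos: TP=175, FN=98+75+91=264 → 175/439 = 0.3986
  probe: TP=506, FN=22+20+20=62 → 506/568 = 0.8908
Weighted-recall = Σ (supportᵢ/N)·recallᵢ with N=1940: (450/1940)·0.6533 + (483/1940)·0.6522 + (439/1940)·0.3986 + (568/1940)·0.8908 = 0.665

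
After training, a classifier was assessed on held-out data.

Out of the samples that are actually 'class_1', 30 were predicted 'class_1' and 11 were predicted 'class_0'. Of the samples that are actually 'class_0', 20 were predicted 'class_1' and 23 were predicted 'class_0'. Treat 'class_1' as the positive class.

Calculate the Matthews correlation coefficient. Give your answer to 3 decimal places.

0.271

MCC = (TP·TN − FP·FN) / √((TP+FP)(TP+FN)(TN+FP)(TN+FN))
Numerator = 30·23 − 20·11 = 470
Denominator = √(50·41·43·34) = √2997100 = 1731.2134
MCC = 470 / 1731.2134 = 0.271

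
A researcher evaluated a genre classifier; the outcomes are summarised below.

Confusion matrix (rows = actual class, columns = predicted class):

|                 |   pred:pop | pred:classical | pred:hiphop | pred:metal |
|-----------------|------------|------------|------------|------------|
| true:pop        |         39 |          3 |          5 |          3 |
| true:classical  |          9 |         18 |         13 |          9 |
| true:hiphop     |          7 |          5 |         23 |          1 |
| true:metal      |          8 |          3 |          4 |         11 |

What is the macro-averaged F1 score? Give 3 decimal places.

Per-class F1 score (2·TP/(2·TP+FP+FN)):
  pop: TP=39, FP=9+7+8=24, FN=3+5+3=11 → 78/113 = 0.6903
  classical: TP=18, FP=3+5+3=11, FN=9+13+9=31 → 36/78 = 0.4615
  hiphop: TP=23, FP=5+13+4=22, FN=7+5+1=13 → 46/81 = 0.5679
  metal: TP=11, FP=3+9+1=13, FN=8+3+4=15 → 22/50 = 0.4400
Macro-F1 score = mean = (0.6903 + 0.4615 + 0.5679 + 0.4400) / 4 = 0.540

0.540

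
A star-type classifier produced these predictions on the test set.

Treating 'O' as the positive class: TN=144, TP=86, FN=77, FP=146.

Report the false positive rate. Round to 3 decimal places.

FPR = FP/(FP+TN) = 146/(146+144) = 0.503

0.503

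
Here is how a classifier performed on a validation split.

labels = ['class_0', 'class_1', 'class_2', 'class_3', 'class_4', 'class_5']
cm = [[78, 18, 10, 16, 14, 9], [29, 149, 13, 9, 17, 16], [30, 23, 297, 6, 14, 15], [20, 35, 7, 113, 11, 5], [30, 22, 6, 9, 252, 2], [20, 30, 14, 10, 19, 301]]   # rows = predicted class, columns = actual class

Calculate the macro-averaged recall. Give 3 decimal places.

Per-class recall (TP/(TP+FN)):
  class_0: TP=78, FN=29+30+20+30+20=129 → 78/207 = 0.3768
  class_1: TP=149, FN=18+23+35+22+30=128 → 149/277 = 0.5379
  class_2: TP=297, FN=10+13+7+6+14=50 → 297/347 = 0.8559
  class_3: TP=113, FN=16+9+6+9+10=50 → 113/163 = 0.6933
  class_4: TP=252, FN=14+17+14+11+19=75 → 252/327 = 0.7706
  class_5: TP=301, FN=9+16+15+5+2=47 → 301/348 = 0.8649
Macro-recall = mean = (0.3768 + 0.5379 + 0.8559 + 0.6933 + 0.7706 + 0.8649) / 6 = 0.683

0.683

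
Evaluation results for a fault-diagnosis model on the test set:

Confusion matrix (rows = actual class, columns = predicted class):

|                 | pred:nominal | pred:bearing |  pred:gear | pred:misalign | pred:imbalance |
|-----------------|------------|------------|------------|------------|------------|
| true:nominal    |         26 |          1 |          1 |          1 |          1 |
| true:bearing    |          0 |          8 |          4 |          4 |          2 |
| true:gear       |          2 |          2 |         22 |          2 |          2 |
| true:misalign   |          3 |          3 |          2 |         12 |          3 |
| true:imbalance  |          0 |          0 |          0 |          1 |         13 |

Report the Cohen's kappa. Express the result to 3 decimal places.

Observed agreement pₒ = trace/N = 81/115 = 0.7043
Expected agreement pₑ = Σ (rowᵢ·colᵢ)/N² = (30·31 + 18·14 + 30·29 + 23·20 + 14·21)/115² = 0.2122
κ = (pₒ − pₑ)/(1 − pₑ) = (0.7043 − 0.2122)/(1 − 0.2122) = 0.625

0.625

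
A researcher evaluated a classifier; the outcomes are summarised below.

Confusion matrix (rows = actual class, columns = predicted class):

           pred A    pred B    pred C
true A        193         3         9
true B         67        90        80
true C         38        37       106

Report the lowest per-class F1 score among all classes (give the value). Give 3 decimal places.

Per-class F1 score (2·TP/(2·TP+FP+FN)):
  A: TP=193, FP=67+38=105, FN=3+9=12 → 386/503 = 0.7674
  B: TP=90, FP=3+37=40, FN=67+80=147 → 180/367 = 0.4905
  C: TP=106, FP=9+80=89, FN=38+37=75 → 212/376 = 0.5638
Lowest is class 'B' with F1 score = 0.490.

0.490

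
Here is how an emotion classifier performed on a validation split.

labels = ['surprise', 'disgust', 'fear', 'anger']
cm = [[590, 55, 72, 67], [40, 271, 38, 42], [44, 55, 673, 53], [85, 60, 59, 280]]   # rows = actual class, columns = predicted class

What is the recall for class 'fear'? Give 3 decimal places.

0.816

Take TP from the diagonal, FP from the rest of the 'fear' prediction marginal, FN from the rest of the 'fear' actual marginal.
recall = TP/(TP+FN).
fear: TP=673, FN=44+55+53=152 → 673/825 = 0.8158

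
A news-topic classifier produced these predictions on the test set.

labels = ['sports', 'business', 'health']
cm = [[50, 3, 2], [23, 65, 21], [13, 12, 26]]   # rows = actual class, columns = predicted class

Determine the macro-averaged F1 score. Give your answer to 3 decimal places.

0.639

Per-class F1 score (2·TP/(2·TP+FP+FN)):
  sports: TP=50, FP=23+13=36, FN=3+2=5 → 100/141 = 0.7092
  business: TP=65, FP=3+12=15, FN=23+21=44 → 130/189 = 0.6878
  health: TP=26, FP=2+21=23, FN=13+12=25 → 52/100 = 0.5200
Macro-F1 score = mean = (0.7092 + 0.6878 + 0.5200) / 3 = 0.639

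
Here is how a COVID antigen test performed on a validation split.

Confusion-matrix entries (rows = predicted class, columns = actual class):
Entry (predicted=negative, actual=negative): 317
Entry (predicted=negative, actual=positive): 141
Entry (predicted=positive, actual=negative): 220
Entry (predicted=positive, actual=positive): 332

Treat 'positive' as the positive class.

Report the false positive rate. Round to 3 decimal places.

FPR = FP/(FP+TN) = 220/(220+317) = 0.410

0.410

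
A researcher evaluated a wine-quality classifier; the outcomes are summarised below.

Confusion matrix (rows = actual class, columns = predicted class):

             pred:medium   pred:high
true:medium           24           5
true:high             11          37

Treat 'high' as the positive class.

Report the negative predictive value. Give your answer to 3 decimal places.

0.686

NPV = TN/(TN+FN) = 24/(24+11) = 0.686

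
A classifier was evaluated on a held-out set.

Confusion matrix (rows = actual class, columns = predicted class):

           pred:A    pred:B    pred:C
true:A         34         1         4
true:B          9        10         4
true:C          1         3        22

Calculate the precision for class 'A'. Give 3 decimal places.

0.773

Treat 'A' as positive and all other classes as negative.
precision = TP/(TP+FP).
A: TP=34, FP=9+1=10 → 34/44 = 0.7727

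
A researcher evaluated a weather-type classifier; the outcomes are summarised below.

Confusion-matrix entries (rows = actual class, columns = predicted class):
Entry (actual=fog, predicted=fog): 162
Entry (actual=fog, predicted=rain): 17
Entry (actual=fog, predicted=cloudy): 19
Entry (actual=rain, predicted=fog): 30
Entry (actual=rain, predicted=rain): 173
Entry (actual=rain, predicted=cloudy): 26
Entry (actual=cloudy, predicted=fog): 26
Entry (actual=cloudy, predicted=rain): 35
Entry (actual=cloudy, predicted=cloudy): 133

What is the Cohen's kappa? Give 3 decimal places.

0.629

Observed agreement pₒ = trace/N = 468/621 = 0.7536
Expected agreement pₑ = Σ (rowᵢ·colᵢ)/N² = (198·218 + 229·225 + 194·178)/621² = 0.3351
κ = (pₒ − pₑ)/(1 − pₑ) = (0.7536 − 0.3351)/(1 − 0.3351) = 0.629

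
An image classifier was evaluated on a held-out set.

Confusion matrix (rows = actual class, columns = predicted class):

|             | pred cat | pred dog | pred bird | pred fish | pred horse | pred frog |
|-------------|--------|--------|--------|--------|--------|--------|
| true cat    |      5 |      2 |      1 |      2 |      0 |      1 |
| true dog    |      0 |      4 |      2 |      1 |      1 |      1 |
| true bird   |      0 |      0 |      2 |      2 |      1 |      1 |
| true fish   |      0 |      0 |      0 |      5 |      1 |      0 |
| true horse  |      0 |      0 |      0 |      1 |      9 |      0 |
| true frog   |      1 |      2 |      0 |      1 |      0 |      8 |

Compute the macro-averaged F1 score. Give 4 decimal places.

0.5820

Per-class F1 score (2·TP/(2·TP+FP+FN)):
  cat: TP=5, FP=0+0+0+0+1=1, FN=2+1+2+0+1=6 → 10/17 = 0.58824
  dog: TP=4, FP=2+0+0+0+2=4, FN=0+2+1+1+1=5 → 8/17 = 0.47059
  bird: TP=2, FP=1+2+0+0+0=3, FN=0+0+2+1+1=4 → 4/11 = 0.36364
  fish: TP=5, FP=2+1+2+1+1=7, FN=0+0+0+1+0=1 → 10/18 = 0.55556
  horse: TP=9, FP=0+1+1+1+0=3, FN=0+0+0+1+0=1 → 18/22 = 0.81818
  frog: TP=8, FP=1+1+1+0+0=3, FN=1+2+0+1+0=4 → 16/23 = 0.69565
Macro-F1 score = mean = (0.58824 + 0.47059 + 0.36364 + 0.55556 + 0.81818 + 0.69565) / 6 = 0.5820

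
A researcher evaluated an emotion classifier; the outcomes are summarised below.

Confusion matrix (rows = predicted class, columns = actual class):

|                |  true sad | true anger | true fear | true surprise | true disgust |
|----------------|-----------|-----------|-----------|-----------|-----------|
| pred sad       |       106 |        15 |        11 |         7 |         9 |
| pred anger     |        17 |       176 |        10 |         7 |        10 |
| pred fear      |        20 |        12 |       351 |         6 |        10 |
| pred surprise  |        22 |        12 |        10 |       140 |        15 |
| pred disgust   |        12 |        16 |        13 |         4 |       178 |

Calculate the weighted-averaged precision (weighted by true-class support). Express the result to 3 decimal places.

0.800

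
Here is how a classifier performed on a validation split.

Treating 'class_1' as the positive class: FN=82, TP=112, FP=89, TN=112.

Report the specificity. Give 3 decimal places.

Specificity = TN/(TN+FP) = 112/(112+89) = 0.557

0.557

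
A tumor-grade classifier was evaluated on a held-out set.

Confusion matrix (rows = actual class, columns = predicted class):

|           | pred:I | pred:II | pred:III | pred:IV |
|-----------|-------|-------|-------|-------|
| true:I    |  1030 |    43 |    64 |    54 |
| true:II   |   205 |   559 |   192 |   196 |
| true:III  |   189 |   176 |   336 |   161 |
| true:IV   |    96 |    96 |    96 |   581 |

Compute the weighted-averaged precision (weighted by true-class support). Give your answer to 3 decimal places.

Per-class precision (TP/(TP+FP)):
  I: TP=1030, FP=205+189+96=490 → 1030/1520 = 0.6776
  II: TP=559, FP=43+176+96=315 → 559/874 = 0.6396
  III: TP=336, FP=64+192+96=352 → 336/688 = 0.4884
  IV: TP=581, FP=54+196+161=411 → 581/992 = 0.5857
Weighted-precision = Σ (supportᵢ/N)·precisionᵢ with N=4074: (1191/4074)·0.6776 + (1152/4074)·0.6396 + (862/4074)·0.4884 + (869/4074)·0.5857 = 0.607

0.607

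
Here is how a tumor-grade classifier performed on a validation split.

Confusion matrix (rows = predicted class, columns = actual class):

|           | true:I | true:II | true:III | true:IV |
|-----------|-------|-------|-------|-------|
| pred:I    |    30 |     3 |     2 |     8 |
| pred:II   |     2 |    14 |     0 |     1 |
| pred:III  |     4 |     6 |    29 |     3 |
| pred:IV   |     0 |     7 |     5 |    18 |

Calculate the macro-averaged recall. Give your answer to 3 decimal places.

0.676

Per-class recall (TP/(TP+FN)):
  I: TP=30, FN=2+4+0=6 → 30/36 = 0.8333
  II: TP=14, FN=3+6+7=16 → 14/30 = 0.4667
  III: TP=29, FN=2+0+5=7 → 29/36 = 0.8056
  IV: TP=18, FN=8+1+3=12 → 18/30 = 0.6000
Macro-recall = mean = (0.8333 + 0.4667 + 0.8056 + 0.6000) / 4 = 0.676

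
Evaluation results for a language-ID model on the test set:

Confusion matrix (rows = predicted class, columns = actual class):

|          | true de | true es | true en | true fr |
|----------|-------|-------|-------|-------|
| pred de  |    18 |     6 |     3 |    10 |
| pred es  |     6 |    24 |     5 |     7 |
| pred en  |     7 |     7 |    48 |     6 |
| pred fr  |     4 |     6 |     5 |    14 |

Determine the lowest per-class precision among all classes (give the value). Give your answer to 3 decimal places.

0.483

Per-class precision (TP/(TP+FP)):
  de: TP=18, FP=6+3+10=19 → 18/37 = 0.4865
  es: TP=24, FP=6+5+7=18 → 24/42 = 0.5714
  en: TP=48, FP=7+7+6=20 → 48/68 = 0.7059
  fr: TP=14, FP=4+6+5=15 → 14/29 = 0.4828
Lowest is class 'fr' with precision = 0.483.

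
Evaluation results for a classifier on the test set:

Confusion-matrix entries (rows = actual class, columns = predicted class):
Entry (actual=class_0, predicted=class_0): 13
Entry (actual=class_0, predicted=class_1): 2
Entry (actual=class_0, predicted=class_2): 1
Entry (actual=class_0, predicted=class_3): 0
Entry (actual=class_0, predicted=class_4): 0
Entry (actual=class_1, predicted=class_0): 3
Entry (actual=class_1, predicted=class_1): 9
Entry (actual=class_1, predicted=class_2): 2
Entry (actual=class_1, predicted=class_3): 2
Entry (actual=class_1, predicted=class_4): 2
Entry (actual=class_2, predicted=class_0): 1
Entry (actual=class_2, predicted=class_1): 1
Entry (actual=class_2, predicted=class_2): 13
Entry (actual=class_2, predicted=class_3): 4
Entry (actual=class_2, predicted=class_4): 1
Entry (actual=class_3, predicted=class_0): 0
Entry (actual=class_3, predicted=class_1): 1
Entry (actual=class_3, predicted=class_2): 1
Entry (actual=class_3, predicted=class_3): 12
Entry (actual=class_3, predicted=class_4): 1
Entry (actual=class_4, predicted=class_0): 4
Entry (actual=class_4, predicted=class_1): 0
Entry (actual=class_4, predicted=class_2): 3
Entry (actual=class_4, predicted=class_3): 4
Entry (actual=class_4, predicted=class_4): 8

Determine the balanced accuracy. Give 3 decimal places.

0.637

Balanced accuracy = mean of per-class recall.
  class_0: recall = 13/16 = 0.8125
  class_1: recall = 9/18 = 0.5000
  class_2: recall = 13/20 = 0.6500
  class_3: recall = 12/15 = 0.8000
  class_4: recall = 8/19 = 0.4211
Mean = (0.8125 + 0.5000 + 0.6500 + 0.8000 + 0.4211) / 5 = 0.637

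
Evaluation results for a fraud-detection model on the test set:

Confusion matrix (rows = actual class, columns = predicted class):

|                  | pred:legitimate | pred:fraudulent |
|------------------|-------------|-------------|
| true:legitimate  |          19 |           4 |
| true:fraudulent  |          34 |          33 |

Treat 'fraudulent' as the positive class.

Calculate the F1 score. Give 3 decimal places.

Precision = TP/(TP+FP) = 33/37 = 0.8919
Recall = TP/(TP+FN) = 33/67 = 0.4925
F1 = 2·TP/(2·TP+FP+FN) = 66/104 = 0.635

0.635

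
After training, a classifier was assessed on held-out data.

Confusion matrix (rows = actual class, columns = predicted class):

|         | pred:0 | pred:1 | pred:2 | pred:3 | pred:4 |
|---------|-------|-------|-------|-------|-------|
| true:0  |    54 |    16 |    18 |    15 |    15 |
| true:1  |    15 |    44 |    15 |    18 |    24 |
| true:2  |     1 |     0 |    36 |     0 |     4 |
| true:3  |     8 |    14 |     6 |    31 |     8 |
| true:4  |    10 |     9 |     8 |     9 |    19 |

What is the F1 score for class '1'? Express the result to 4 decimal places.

Treat '1' as positive and all other classes as negative.
F1 score = 2·TP/(2·TP+FP+FN).
1: TP=44, FP=16+0+14+9=39, FN=15+15+18+24=72 → 88/199 = 0.44221

0.4422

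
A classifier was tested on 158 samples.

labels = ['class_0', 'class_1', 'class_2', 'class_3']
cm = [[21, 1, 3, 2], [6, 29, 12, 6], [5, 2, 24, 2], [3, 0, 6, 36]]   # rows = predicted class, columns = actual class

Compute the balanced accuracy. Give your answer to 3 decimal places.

0.706

Balanced accuracy = mean of per-class recall.
  class_0: recall = 21/35 = 0.6000
  class_1: recall = 29/32 = 0.9063
  class_2: recall = 24/45 = 0.5333
  class_3: recall = 36/46 = 0.7826
Mean = (0.6000 + 0.9063 + 0.5333 + 0.7826) / 4 = 0.706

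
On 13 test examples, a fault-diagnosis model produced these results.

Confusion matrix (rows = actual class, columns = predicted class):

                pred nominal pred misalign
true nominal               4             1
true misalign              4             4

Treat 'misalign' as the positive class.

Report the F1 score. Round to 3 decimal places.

0.615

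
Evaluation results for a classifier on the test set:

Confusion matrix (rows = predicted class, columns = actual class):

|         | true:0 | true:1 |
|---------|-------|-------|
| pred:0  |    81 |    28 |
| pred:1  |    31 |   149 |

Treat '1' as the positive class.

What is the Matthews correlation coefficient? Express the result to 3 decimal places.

MCC = (TP·TN − FP·FN) / √((TP+FP)(TP+FN)(TN+FP)(TN+FN))
Numerator = 149·81 − 31·28 = 11201
Denominator = √(180·177·112·109) = √388946880 = 19721.7362
MCC = 11201 / 19721.7362 = 0.568

0.568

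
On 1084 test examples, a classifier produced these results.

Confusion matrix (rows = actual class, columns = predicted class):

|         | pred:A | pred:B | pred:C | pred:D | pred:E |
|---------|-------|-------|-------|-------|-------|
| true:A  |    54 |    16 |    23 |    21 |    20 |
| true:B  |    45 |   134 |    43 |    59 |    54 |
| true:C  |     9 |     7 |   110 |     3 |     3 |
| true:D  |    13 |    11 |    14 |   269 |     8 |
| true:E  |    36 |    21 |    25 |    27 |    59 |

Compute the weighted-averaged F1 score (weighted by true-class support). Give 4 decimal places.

0.5650

Per-class F1 score (2·TP/(2·TP+FP+FN)):
  A: TP=54, FP=45+9+13+36=103, FN=16+23+21+20=80 → 108/291 = 0.37113
  B: TP=134, FP=16+7+11+21=55, FN=45+43+59+54=201 → 268/524 = 0.51145
  C: TP=110, FP=23+43+14+25=105, FN=9+7+3+3=22 → 220/347 = 0.63401
  D: TP=269, FP=21+59+3+27=110, FN=13+11+14+8=46 → 538/694 = 0.77522
  E: TP=59, FP=20+54+3+8=85, FN=36+21+25+27=109 → 118/312 = 0.37821
Weighted-F1 score = Σ (supportᵢ/N)·F1 scoreᵢ with N=1084: (134/1084)·0.37113 + (335/1084)·0.51145 + (132/1084)·0.63401 + (315/1084)·0.77522 + (168/1084)·0.37821 = 0.5650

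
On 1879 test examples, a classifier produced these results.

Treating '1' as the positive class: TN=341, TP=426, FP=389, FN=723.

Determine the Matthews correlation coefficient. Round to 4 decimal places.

MCC = (TP·TN − FP·FN) / √((TP+FP)(TP+FN)(TN+FP)(TN+FN))
Numerator = 426·341 − 389·723 = -135981
Denominator = √(815·1149·730·1064) = √727347793200 = 852846.8756
MCC = -135981 / 852846.8756 = -0.1594

-0.1594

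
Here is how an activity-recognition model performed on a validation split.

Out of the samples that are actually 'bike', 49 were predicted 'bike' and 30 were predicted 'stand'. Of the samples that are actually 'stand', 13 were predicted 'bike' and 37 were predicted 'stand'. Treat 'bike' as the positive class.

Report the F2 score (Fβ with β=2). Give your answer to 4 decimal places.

Fβ = (1+β²)·TP / ((1+β²)·TP + β²·FN + FP), with β²=4
= 5·49 / (5·49 + 4·30 + 13) = 0.6481

0.6481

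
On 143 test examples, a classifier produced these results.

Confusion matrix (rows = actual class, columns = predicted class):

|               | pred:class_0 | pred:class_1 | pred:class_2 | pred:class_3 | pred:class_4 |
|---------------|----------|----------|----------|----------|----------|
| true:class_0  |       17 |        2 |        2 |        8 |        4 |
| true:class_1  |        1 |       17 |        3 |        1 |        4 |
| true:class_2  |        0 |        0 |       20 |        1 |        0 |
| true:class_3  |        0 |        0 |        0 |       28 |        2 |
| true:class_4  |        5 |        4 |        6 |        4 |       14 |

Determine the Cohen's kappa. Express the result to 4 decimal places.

Observed agreement pₒ = trace/N = 96/143 = 0.67133
Expected agreement pₑ = Σ (rowᵢ·colᵢ)/N² = (33·23 + 26·23 + 21·31 + 30·42 + 33·24)/143² = 0.19854
κ = (pₒ − pₑ)/(1 − pₑ) = (0.67133 − 0.19854)/(1 − 0.19854) = 0.5899

0.5899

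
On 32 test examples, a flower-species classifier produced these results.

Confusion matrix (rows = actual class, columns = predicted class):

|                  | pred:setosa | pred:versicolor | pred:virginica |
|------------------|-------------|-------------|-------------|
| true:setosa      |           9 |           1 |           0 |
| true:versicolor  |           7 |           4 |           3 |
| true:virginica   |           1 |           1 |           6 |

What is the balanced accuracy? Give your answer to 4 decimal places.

0.6452

Balanced accuracy = mean of per-class recall.
  setosa: recall = 9/10 = 0.90000
  versicolor: recall = 4/14 = 0.28571
  virginica: recall = 6/8 = 0.75000
Mean = (0.90000 + 0.28571 + 0.75000) / 3 = 0.6452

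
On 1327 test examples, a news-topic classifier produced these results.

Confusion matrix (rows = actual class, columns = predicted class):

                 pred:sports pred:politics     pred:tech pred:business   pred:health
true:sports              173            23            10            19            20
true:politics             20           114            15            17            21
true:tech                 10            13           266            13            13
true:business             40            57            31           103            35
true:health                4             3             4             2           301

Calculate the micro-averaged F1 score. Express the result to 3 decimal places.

0.721

Micro-averaging pools counts across classes: ΣTP=957, ΣFP=370, ΣFN=370.
Micro-F1 score = 2·TP/(2·TP+FP+FN) on pooled counts = 0.721 (equals overall accuracy in single-label multiclass).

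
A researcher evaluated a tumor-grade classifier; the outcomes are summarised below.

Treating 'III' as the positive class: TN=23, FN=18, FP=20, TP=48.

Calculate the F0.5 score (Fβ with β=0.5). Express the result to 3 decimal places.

Fβ = (1+β²)·TP / ((1+β²)·TP + β²·FN + FP), with β²=1/4
= 1.25·48 / (1.25·48 + 0.25·18 + 20) = 0.710

0.710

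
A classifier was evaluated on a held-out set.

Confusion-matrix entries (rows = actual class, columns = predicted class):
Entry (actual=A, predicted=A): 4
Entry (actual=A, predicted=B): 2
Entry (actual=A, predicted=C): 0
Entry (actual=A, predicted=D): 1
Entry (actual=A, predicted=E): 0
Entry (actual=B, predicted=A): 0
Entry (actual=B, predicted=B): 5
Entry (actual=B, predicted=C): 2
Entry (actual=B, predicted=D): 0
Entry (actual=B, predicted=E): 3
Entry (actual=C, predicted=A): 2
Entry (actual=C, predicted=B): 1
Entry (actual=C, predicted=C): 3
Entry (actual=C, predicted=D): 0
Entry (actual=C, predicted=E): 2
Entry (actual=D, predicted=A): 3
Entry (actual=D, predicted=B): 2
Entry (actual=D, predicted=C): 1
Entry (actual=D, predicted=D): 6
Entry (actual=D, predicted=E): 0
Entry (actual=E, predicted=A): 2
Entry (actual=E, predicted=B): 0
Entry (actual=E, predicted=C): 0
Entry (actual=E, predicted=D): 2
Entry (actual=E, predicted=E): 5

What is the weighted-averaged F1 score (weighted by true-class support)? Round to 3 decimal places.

0.503

Per-class F1 score (2·TP/(2·TP+FP+FN)):
  A: TP=4, FP=0+2+3+2=7, FN=2+0+1+0=3 → 8/18 = 0.4444
  B: TP=5, FP=2+1+2+0=5, FN=0+2+0+3=5 → 10/20 = 0.5000
  C: TP=3, FP=0+2+1+0=3, FN=2+1+0+2=5 → 6/14 = 0.4286
  D: TP=6, FP=1+0+0+2=3, FN=3+2+1+0=6 → 12/21 = 0.5714
  E: TP=5, FP=0+3+2+0=5, FN=2+0+0+2=4 → 10/19 = 0.5263
Weighted-F1 score = Σ (supportᵢ/N)·F1 scoreᵢ with N=46: (7/46)·0.4444 + (10/46)·0.5000 + (8/46)·0.4286 + (12/46)·0.5714 + (9/46)·0.5263 = 0.503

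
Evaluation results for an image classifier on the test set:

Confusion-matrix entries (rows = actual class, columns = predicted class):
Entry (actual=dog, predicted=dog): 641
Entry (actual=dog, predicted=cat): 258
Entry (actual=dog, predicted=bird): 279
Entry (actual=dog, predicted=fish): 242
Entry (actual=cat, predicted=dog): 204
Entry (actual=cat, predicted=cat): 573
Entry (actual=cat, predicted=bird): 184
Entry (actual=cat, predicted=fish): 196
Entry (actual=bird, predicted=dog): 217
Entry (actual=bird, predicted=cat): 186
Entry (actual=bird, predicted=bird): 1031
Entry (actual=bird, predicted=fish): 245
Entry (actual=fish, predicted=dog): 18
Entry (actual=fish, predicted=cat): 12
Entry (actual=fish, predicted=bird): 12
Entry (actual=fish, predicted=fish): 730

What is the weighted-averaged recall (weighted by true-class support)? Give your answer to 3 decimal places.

Per-class recall (TP/(TP+FN)):
  dog: TP=641, FN=258+279+242=779 → 641/1420 = 0.4514
  cat: TP=573, FN=204+184+196=584 → 573/1157 = 0.4952
  bird: TP=1031, FN=217+186+245=648 → 1031/1679 = 0.6141
  fish: TP=730, FN=18+12+12=42 → 730/772 = 0.9456
Weighted-recall = Σ (supportᵢ/N)·recallᵢ with N=5028: (1420/5028)·0.4514 + (1157/5028)·0.4952 + (1679/5028)·0.6141 + (772/5028)·0.9456 = 0.592

0.592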